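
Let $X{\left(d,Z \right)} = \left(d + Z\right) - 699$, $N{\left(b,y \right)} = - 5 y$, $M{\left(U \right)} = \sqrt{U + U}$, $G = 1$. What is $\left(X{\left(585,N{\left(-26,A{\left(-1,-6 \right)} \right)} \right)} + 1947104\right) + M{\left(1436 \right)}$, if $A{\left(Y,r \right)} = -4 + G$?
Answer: $1947005 + 2 \sqrt{718} \approx 1.9471 \cdot 10^{6}$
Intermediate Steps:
$A{\left(Y,r \right)} = -3$ ($A{\left(Y,r \right)} = -4 + 1 = -3$)
$M{\left(U \right)} = \sqrt{2} \sqrt{U}$ ($M{\left(U \right)} = \sqrt{2 U} = \sqrt{2} \sqrt{U}$)
$X{\left(d,Z \right)} = -699 + Z + d$ ($X{\left(d,Z \right)} = \left(Z + d\right) - 699 = -699 + Z + d$)
$\left(X{\left(585,N{\left(-26,A{\left(-1,-6 \right)} \right)} \right)} + 1947104\right) + M{\left(1436 \right)} = \left(\left(-699 - -15 + 585\right) + 1947104\right) + \sqrt{2} \sqrt{1436} = \left(\left(-699 + 15 + 585\right) + 1947104\right) + \sqrt{2} \cdot 2 \sqrt{359} = \left(-99 + 1947104\right) + 2 \sqrt{718} = 1947005 + 2 \sqrt{718}$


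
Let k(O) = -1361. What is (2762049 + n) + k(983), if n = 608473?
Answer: 3369161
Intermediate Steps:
(2762049 + n) + k(983) = (2762049 + 608473) - 1361 = 3370522 - 1361 = 3369161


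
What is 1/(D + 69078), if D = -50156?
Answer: 1/18922 ≈ 5.2849e-5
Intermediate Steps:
1/(D + 69078) = 1/(-50156 + 69078) = 1/18922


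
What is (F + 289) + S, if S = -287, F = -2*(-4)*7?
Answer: 58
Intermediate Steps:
F = 56 (F = 8*7 = 56)
(F + 289) + S = (56 + 289) - 287 = 345 - 287 = 58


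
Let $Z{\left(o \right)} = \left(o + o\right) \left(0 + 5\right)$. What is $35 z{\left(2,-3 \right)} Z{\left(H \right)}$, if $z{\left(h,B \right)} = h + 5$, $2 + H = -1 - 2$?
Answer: $-12250$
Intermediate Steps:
$H = -5$ ($H = -2 - 3 = -5$)
$Z{\left(o \right)} = 10 o$ ($Z{\left(o \right)} = 2 o 5 = 10 o$)
$z{\left(h,B \right)} = 5 + h$
$35 z{\left(2,-3 \right)} Z{\left(H \right)} = 35 \left(5 + 2\right) 10 \left(-5\right) = 35 \cdot 7 \left(-50\right) = 245 \left(-50\right) = -12250$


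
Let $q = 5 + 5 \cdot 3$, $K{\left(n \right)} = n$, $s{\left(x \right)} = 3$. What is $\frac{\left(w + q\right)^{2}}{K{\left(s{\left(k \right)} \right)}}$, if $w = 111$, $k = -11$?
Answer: $\frac{17161}{3} \approx 5720.3$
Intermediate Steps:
$q = 20$ ($q = 5 + 15 = 20$)
$\frac{\left(w + q\right)^{2}}{K{\left(s{\left(k \right)} \right)}} = \frac{\left(111 + 20\right)^{2}}{3} = 131^{2} \cdot \frac{1}{3} = 17161 \cdot \frac{1}{3} = \frac{17161}{3}$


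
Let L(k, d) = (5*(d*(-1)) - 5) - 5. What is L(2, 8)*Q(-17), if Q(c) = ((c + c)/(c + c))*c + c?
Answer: 1700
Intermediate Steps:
Q(c) = 2*c (Q(c) = ((2*c)/((2*c)))*c + c = ((2*c)*(1/(2*c)))*c + c = 1*c + c = c + c = 2*c)
L(k, d) = -10 - 5*d (L(k, d) = (5*(-d) - 5) - 5 = (-5*d - 5) - 5 = (-5 - 5*d) - 5 = -10 - 5*d)
L(2, 8)*Q(-17) = (-10 - 5*8)*(2*(-17)) = (-10 - 40)*(-34) = -50*(-34) = 1700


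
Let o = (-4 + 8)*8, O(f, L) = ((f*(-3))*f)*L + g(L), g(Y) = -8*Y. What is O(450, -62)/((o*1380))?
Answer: 4708187/5520 ≈ 852.93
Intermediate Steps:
O(f, L) = -8*L - 3*L*f² (O(f, L) = ((f*(-3))*f)*L - 8*L = ((-3*f)*f)*L - 8*L = (-3*f²)*L - 8*L = -3*L*f² - 8*L = -8*L - 3*L*f²)
o = 32 (o = 4*8 = 32)
O(450, -62)/((o*1380)) = (-62*(-8 - 3*450²))/((32*1380)) = -62*(-8 - 3*202500)/44160 = -62*(-8 - 607500)*(1/44160) = -62*(-607508)*(1/44160) = 37665496*(1/44160) = 4708187/5520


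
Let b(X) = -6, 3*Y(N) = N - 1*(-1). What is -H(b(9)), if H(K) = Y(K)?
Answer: 5/3 ≈ 1.6667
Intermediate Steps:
Y(N) = 1/3 + N/3 (Y(N) = (N - 1*(-1))/3 = (N + 1)/3 = (1 + N)/3 = 1/3 + N/3)
H(K) = 1/3 + K/3
-H(b(9)) = -(1/3 + (1/3)*(-6)) = -(1/3 - 2) = -1*(-5/3) = 5/3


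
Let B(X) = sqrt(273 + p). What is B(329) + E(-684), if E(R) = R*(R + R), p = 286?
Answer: 935712 + sqrt(559) ≈ 9.3574e+5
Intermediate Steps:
B(X) = sqrt(559) (B(X) = sqrt(273 + 286) = sqrt(559))
E(R) = 2*R**2 (E(R) = R*(2*R) = 2*R**2)
B(329) + E(-684) = sqrt(559) + 2*(-684)**2 = sqrt(559) + 2*467856 = sqrt(559) + 935712 = 935712 + sqrt(559)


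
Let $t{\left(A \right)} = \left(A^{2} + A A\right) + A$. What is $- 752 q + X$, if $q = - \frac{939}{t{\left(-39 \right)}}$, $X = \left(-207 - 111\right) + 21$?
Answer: $- \frac{61921}{1001} \approx -61.859$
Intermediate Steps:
$t{\left(A \right)} = A + 2 A^{2}$ ($t{\left(A \right)} = \left(A^{2} + A^{2}\right) + A = 2 A^{2} + A = A + 2 A^{2}$)
$X = -297$ ($X = -318 + 21 = -297$)
$q = - \frac{313}{1001}$ ($q = - \frac{939}{\left(-39\right) \left(1 + 2 \left(-39\right)\right)} = - \frac{939}{\left(-39\right) \left(1 - 78\right)} = - \frac{939}{\left(-39\right) \left(-77\right)} = - \frac{939}{3003} = \left(-939\right) \frac{1}{3003} = - \frac{313}{1001} \approx -0.31269$)
$- 752 q + X = \left(-752\right) \left(- \frac{313}{1001}\right) - 297 = \frac{235376}{1001} - 297 = - \frac{61921}{1001}$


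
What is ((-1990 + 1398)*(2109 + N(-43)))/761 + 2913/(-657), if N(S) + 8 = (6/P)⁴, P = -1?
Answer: -441153187/166659 ≈ -2647.0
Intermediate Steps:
N(S) = 1288 (N(S) = -8 + (6/(-1))⁴ = -8 + (6*(-1))⁴ = -8 + (-6)⁴ = -8 + 1296 = 1288)
((-1990 + 1398)*(2109 + N(-43)))/761 + 2913/(-657) = ((-1990 + 1398)*(2109 + 1288))/761 + 2913/(-657) = -592*3397*(1/761) + 2913*(-1/657) = -2011024*1/761 - 971/219 = -2011024/761 - 971/219 = -441153187/166659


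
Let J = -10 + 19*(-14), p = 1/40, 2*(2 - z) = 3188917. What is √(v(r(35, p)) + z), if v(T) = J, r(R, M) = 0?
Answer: 3*I*√708770/2 ≈ 1262.8*I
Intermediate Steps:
z = -3188913/2 (z = 2 - ½*3188917 = 2 - 3188917/2 = -3188913/2 ≈ -1.5945e+6)
p = 1/40 ≈ 0.025000
J = -276 (J = -10 - 266 = -276)
v(T) = -276
√(v(r(35, p)) + z) = √(-276 - 3188913/2) = √(-3189465/2) = 3*I*√708770/2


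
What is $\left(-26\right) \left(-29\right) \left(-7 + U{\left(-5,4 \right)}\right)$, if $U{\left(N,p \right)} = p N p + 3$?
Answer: $-63336$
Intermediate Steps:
$U{\left(N,p \right)} = 3 + N p^{2}$ ($U{\left(N,p \right)} = N p p + 3 = N p^{2} + 3 = 3 + N p^{2}$)
$\left(-26\right) \left(-29\right) \left(-7 + U{\left(-5,4 \right)}\right) = \left(-26\right) \left(-29\right) \left(-7 + \left(3 - 5 \cdot 4^{2}\right)\right) = 754 \left(-7 + \left(3 - 80\right)\right) = 754 \left(-7 - 77\right) = 754 \left(-84\right) = -63336$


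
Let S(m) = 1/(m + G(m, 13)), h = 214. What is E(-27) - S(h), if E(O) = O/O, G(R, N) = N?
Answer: 226/227 ≈ 0.99559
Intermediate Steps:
S(m) = 1/(13 + m) (S(m) = 1/(m + 13) = 1/(13 + m))
E(O) = 1
E(-27) - S(h) = 1 - 1/(13 + 214) = 1 - 1/227 = 226/227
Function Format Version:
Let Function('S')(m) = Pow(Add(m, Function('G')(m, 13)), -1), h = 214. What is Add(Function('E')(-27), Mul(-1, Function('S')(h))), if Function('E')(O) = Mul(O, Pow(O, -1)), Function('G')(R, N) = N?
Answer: Rational(226, 227) ≈ 0.99559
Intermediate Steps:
Function('S')(m) = Pow(Add(13, m), -1) (Function('S')(m) = Pow(Add(m, 13), -1) = Pow(Add(13, m), -1))
Function('E')(O) = 1
Add(Function('E')(-27), Mul(-1, Function('S')(h))) = Add(1, Mul(-1, Pow(Add(13, 214), -1))) = Add(1, Mul(-1, Pow(227, -1))) = Add(1, Mul(-1, Rational(1, 227))) = Add(1, Rational(-1, 227)) = Rational(226, 227)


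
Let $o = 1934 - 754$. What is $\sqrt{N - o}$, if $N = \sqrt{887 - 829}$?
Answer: $\sqrt{-1180 + \sqrt{58}} \approx 34.24 i$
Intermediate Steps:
$o = 1180$ ($o = 1934 - 754 = 1180$)
$N = \sqrt{58} \approx 7.6158$
$\sqrt{N - o} = \sqrt{\sqrt{58} - 1180} = \sqrt{-1180 + \sqrt{58}}$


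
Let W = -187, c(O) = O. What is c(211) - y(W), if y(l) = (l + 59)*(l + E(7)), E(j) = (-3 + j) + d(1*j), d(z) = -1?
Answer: -23341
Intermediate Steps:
E(j) = -4 + j (E(j) = (-3 + j) - 1 = -4 + j)
y(l) = (3 + l)*(59 + l) (y(l) = (l + 59)*(l + (-4 + 7)) = (59 + l)*(l + 3) = (59 + l)*(3 + l) = (3 + l)*(59 + l))
c(211) - y(W) = 211 - (177 + (-187)² + 62*(-187)) = 211 - (177 + 34969 - 11594) = 211 - 1*23552 = 211 - 23552 = -23341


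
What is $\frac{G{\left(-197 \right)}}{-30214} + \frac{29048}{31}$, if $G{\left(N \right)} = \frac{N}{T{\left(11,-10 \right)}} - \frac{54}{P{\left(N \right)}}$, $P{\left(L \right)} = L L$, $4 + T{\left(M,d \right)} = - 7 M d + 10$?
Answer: $\frac{26431306952102835}{28207467231056} \approx 937.03$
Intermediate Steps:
$T{\left(M,d \right)} = 6 - 7 M d$ ($T{\left(M,d \right)} = -4 + \left(- 7 M d + 10\right) = -4 - \left(-10 + 7 M d\right) = 6 - 7 M d$)
$P{\left(L \right)} = L^{2}$
$G{\left(N \right)} = - \frac{54}{N^{2}} + \frac{N}{776}$ ($G{\left(N \right)} = \frac{N}{6 - 77 \left(-10\right)} - \frac{54}{N^{2}} = \frac{N}{6 + 770} - \frac{54}{N^{2}} = \frac{N}{776} - \frac{54}{N^{2}} = - \frac{54}{N^{2}} + \frac{N}{776}$)
$\frac{G{\left(-197 \right)}}{-30214} + \frac{29048}{31} = \frac{- \frac{54}{38809} + \frac{1}{776} \left(-197\right)}{-30214} + \frac{29048}{31} = \left(\left(-54\right) \frac{1}{38809} - \frac{197}{776}\right) \left(- \frac{1}{30214}\right) + 29048 \cdot \frac{1}{31} = \left(- \frac{54}{38809} - \frac{197}{776}\right) \left(- \frac{1}{30214}\right) + \frac{29048}{31} = \left(- \frac{7687277}{30115784}\right) \left(- \frac{1}{30214}\right) + \frac{29048}{31} = \frac{7687277}{909918297776} + \frac{29048}{31} = \frac{26431306952102835}{28207467231056}$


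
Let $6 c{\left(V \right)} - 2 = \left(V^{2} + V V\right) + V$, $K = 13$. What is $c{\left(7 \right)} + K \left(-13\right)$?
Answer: $- \frac{907}{6} \approx -151.17$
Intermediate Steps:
$c{\left(V \right)} = \frac{1}{3} + \frac{V^{2}}{3} + \frac{V}{6}$ ($c{\left(V \right)} = \frac{1}{3} + \frac{\left(V^{2} + V V\right) + V}{6} = \frac{1}{3} + \frac{\left(V^{2} + V^{2}\right) + V}{6} = \frac{1}{3} + \frac{2 V^{2} + V}{6} = \frac{1}{3} + \frac{V + 2 V^{2}}{6} = \frac{1}{3} + \left(\frac{V^{2}}{3} + \frac{V}{6}\right) = \frac{1}{3} + \frac{V^{2}}{3} + \frac{V}{6}$)
$c{\left(7 \right)} + K \left(-13\right) = \left(\frac{1}{3} + \frac{7^{2}}{3} + \frac{1}{6} \cdot 7\right) + 13 \left(-13\right) = \left(\frac{1}{3} + \frac{1}{3} \cdot 49 + \frac{7}{6}\right) - 169 = \left(\frac{1}{3} + \frac{49}{3} + \frac{7}{6}\right) - 169 = \frac{107}{6} - 169 = - \frac{907}{6}$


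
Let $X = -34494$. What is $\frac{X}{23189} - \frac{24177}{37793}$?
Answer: $- \frac{1864272195}{876381877} \approx -2.1272$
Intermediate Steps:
$\frac{X}{23189} - \frac{24177}{37793} = - \frac{34494}{23189} - \frac{24177}{37793} = - \frac{1864272195}{876381877}$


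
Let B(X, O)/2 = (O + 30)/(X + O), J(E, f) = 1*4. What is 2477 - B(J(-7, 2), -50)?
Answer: 56951/23 ≈ 2476.1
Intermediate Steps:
J(E, f) = 4
B(X, O) = 2*(30 + O)/(O + X) (B(X, O) = 2*((O + 30)/(X + O)) = 2*((30 + O)/(O + X)) = 2*(30 + O)/(O + X))
2477 - B(J(-7, 2), -50) = 2477 - 2*(30 - 50)/(-50 + 4) = 2477 - 2*(-20)/(-46) = 2477 - 2*(-1)*(-20)/46 = 2477 - 1*20/23 = 2477 - 20/23 = 56951/23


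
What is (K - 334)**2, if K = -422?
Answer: 571536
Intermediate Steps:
(K - 334)**2 = (-422 - 334)**2 = (-756)**2 = 571536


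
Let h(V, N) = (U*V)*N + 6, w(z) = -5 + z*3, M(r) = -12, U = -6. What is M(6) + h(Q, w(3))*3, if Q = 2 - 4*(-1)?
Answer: -426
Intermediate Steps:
w(z) = -5 + 3*z
Q = 6 (Q = 2 + 4 = 6)
h(V, N) = 6 - 6*N*V (h(V, N) = (-6*V)*N + 6 = -6*N*V + 6 = 6 - 6*N*V)
M(6) + h(Q, w(3))*3 = -12 + (6 - 6*(-5 + 3*3)*6)*3 = -12 + (6 - 6*(-5 + 9)*6)*3 = -12 + (6 - 6*4*6)*3 = -12 + (6 - 144)*3 = -12 - 138*3 = -12 - 414 = -426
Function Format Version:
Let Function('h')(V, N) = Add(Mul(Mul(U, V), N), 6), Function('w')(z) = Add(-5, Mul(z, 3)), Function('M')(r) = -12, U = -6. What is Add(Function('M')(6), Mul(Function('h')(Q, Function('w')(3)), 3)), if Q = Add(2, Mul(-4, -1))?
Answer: -426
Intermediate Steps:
Function('w')(z) = Add(-5, Mul(3, z))
Q = 6 (Q = Add(2, 4) = 6)
Function('h')(V, N) = Add(6, Mul(-6, N, V)) (Function('h')(V, N) = Add(Mul(Mul(-6, V), N), 6) = Add(Mul(-6, N, V), 6) = Add(6, Mul(-6, N, V)))
Add(Function('M')(6), Mul(Function('h')(Q, Function('w')(3)), 3)) = Add(-12, Mul(Add(6, Mul(-6, Add(-5, Mul(3, 3)), 6)), 3)) = Add(-12, Mul(Add(6, Mul(-6, Add(-5, 9), 6)), 3)) = Add(-12, Mul(Add(6, Mul(-6, 4, 6)), 3)) = Add(-12, Mul(Add(6, -144), 3)) = Add(-12, Mul(-138, 3)) = Add(-12, -414) = -426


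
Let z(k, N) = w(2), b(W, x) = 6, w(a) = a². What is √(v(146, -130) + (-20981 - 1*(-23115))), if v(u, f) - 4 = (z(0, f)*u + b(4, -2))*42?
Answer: √26918 ≈ 164.07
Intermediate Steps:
z(k, N) = 4 (z(k, N) = 2² = 4)
v(u, f) = 256 + 168*u (v(u, f) = 4 + (4*u + 6)*42 = 4 + (6 + 4*u)*42 = 4 + (252 + 168*u) = 256 + 168*u)
√(v(146, -130) + (-20981 - 1*(-23115))) = √((256 + 168*146) + (-20981 - 1*(-23115))) = √((256 + 24528) + (-20981 + 23115)) = √(24784 + 2134) = √26918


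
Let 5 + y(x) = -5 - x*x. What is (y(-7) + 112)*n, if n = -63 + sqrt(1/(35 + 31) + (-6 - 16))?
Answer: -3339 + 53*I*sqrt(95766)/66 ≈ -3339.0 + 248.51*I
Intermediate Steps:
y(x) = -10 - x**2 (y(x) = -5 + (-5 - x*x) = -5 + (-5 - x**2) = -10 - x**2)
n = -63 + I*sqrt(95766)/66 (n = -63 + sqrt(1/66 - 22) = -63 + sqrt(-1451/66) = -63 + I*sqrt(95766)/66 ≈ -63.0 + 4.6888*I)
(y(-7) + 112)*n = ((-10 - 1*(-7)**2) + 112)*(-63 + I*sqrt(95766)/66) = ((-10 - 1*49) + 112)*(-63 + I*sqrt(95766)/66) = ((-10 - 49) + 112)*(-63 + I*sqrt(95766)/66) = (-59 + 112)*(-63 + I*sqrt(95766)/66) = 53*(-63 + I*sqrt(95766)/66) = -3339 + 53*I*sqrt(95766)/66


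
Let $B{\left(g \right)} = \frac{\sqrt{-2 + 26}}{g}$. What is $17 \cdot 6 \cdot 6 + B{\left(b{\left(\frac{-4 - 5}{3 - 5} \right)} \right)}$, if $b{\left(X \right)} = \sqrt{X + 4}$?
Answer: $612 + \frac{4 \sqrt{51}}{17} \approx 613.68$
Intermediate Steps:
$b{\left(X \right)} = \sqrt{4 + X}$
$B{\left(g \right)} = \frac{2 \sqrt{6}}{g}$ ($B{\left(g \right)} = \frac{\sqrt{24}}{g} = \frac{2 \sqrt{6}}{g}$)
$17 \cdot 6 \cdot 6 + B{\left(b{\left(\frac{-4 - 5}{3 - 5} \right)} \right)} = 17 \cdot 6 \cdot 6 + \frac{2 \sqrt{6}}{\sqrt{4 + \frac{-4 - 5}{3 - 5}}} = 102 \cdot 6 + \frac{2 \sqrt{6}}{\sqrt{4 + \frac{-4 - 5}{-2}}} = 612 + \frac{2 \sqrt{6}}{\sqrt{4 + \left(-4 - 5\right) \left(- \frac{1}{2}\right)}} = 612 + \frac{2 \sqrt{6}}{\sqrt{4 - - \frac{9}{2}}} = 612 + \frac{2 \sqrt{6}}{\sqrt{4 + \frac{9}{2}}} = 612 + \frac{2 \sqrt{6}}{\sqrt{\frac{17}{2}}} = 612 + \frac{2 \sqrt{6}}{\frac{1}{2} \sqrt{34}} = 612 + 2 \sqrt{6} \frac{\sqrt{34}}{17} = 612 + \frac{4 \sqrt{51}}{17}$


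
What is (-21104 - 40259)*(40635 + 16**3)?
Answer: -2744828353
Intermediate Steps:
(-21104 - 40259)*(40635 + 16**3) = -61363*(40635 + 4096) = -61363*44731 = -2744828353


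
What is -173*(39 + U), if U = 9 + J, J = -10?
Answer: -6574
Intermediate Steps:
U = -1 (U = 9 - 10 = -1)
-173*(39 + U) = -173*(39 - 1) = -173*38 = -6574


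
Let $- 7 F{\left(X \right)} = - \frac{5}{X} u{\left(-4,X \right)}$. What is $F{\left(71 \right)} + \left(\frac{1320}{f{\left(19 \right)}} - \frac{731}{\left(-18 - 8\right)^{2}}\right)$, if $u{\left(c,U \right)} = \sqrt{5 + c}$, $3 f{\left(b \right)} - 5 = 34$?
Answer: $\frac{33754153}{335972} \approx 100.47$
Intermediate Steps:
$f{\left(b \right)} = 13$ ($f{\left(b \right)} = \frac{5}{3} + \frac{1}{3} \cdot 34 = \frac{5}{3} + \frac{34}{3} = 13$)
$F{\left(X \right)} = \frac{5}{7 X}$ ($F{\left(X \right)} = - \frac{- \frac{5}{X} \sqrt{5 - 4}}{7} = - \frac{- \frac{5}{X} \sqrt{1}}{7} = - \frac{- \frac{5}{X} 1}{7} = - \frac{\left(-5\right) \frac{1}{X}}{7} = \frac{5}{7 X}$)
$F{\left(71 \right)} + \left(\frac{1320}{f{\left(19 \right)}} - \frac{731}{\left(-18 - 8\right)^{2}}\right) = \frac{5}{7 \cdot 71} + \left(\frac{1320}{13} - \frac{731}{\left(-18 - 8\right)^{2}}\right) = \frac{5}{7} \cdot \frac{1}{71} + \left(1320 \cdot \frac{1}{13} - \frac{731}{\left(-26\right)^{2}}\right) = \frac{5}{497} + \left(\frac{1320}{13} - \frac{731}{676}\right) = \frac{5}{497} + \frac{67909}{676} = \frac{33754153}{335972}$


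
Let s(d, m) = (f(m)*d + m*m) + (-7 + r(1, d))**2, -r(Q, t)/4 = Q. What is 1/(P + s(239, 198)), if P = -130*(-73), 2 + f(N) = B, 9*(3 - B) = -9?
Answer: 1/49293 ≈ 2.0287e-5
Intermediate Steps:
r(Q, t) = -4*Q
B = 4 (B = 3 - 1/9*(-9) = 3 + 1 = 4)
f(N) = 2 (f(N) = -2 + 4 = 2)
s(d, m) = 121 + m**2 + 2*d (s(d, m) = (2*d + m*m) + (-7 - 4*1)**2 = (2*d + m**2) + (-7 - 4)**2 = (m**2 + 2*d) + (-11)**2 = (m**2 + 2*d) + 121 = 121 + m**2 + 2*d)
P = 9490
1/(P + s(239, 198)) = 1/(9490 + (121 + 198**2 + 2*239)) = 1/(9490 + (121 + 39204 + 478)) = 1/(9490 + 39803) = 1/49293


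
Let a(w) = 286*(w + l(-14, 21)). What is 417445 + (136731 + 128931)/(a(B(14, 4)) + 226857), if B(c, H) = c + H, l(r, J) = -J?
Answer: 10482490913/25111 ≈ 4.1745e+5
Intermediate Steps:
B(c, H) = H + c
a(w) = -6006 + 286*w (a(w) = 286*(w - 1*21) = 286*(w - 21) = 286*(-21 + w) = -6006 + 286*w)
417445 + (136731 + 128931)/(a(B(14, 4)) + 226857) = 417445 + (136731 + 128931)/((-6006 + 286*(4 + 14)) + 226857) = 417445 + 265662/((-6006 + 286*18) + 226857) = 417445 + 265662/((-6006 + 5148) + 226857) = 417445 + 265662/(-858 + 226857) = 417445 + 265662/225999 = 417445 + 265662*(1/225999) = 417445 + 29518/25111 = 10482490913/25111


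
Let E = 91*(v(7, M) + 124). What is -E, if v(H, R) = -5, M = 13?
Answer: -10829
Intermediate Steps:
E = 10829 (E = 91*(-5 + 124) = 91*119 = 10829)
-E = -1*10829 = -10829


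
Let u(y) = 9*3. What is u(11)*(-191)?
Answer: -5157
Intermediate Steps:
u(y) = 27
u(11)*(-191) = 27*(-191) = -5157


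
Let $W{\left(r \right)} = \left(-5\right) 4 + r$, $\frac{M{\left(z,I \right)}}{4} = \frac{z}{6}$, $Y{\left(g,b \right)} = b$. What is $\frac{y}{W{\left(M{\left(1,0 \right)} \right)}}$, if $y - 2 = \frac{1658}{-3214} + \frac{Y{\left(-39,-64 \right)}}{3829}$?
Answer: $- \frac{27087951}{356885774} \approx -0.075901$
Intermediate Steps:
$M{\left(z,I \right)} = \frac{2 z}{3}$ ($M{\left(z,I \right)} = 4 \frac{z}{6} = \frac{2 z}{3}$)
$W{\left(r \right)} = -20 + r$
$y = \frac{9029317}{6153203}$ ($y = 2 + \left(\frac{1658}{-3214} - \frac{64}{3829}\right) = 2 + \left(1658 \left(- \frac{1}{3214}\right) - \frac{64}{3829}\right) = 2 - \frac{3277089}{6153203} = \frac{9029317}{6153203} \approx 1.4674$)
$\frac{y}{W{\left(M{\left(1,0 \right)} \right)}} = \frac{9029317}{6153203 \left(-20 + \frac{2}{3} \cdot 1\right)} = \frac{9029317}{6153203 \left(-20 + \frac{2}{3}\right)} = \frac{9029317}{6153203 \left(- \frac{58}{3}\right)} = \frac{9029317}{6153203} \left(- \frac{3}{58}\right) = - \frac{27087951}{356885774}$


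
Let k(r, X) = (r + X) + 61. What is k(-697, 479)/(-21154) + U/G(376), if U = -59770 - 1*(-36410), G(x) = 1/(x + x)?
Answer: -371606394723/21154 ≈ -1.7567e+7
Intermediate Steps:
k(r, X) = 61 + X + r (k(r, X) = (X + r) + 61 = 61 + X + r)
G(x) = 1/(2*x)
U = -23360 (U = -59770 + 36410 = -23360)
k(-697, 479)/(-21154) + U/G(376) = (61 + 479 - 697)/(-21154) - 23360/((1/2)/376) = -157*(-1/21154) - 23360/((1/2)*(1/376)) = 157/21154 - 23360/1/752 = 157/21154 - 23360*752 = 157/21154 - 17566720 = -371606394723/21154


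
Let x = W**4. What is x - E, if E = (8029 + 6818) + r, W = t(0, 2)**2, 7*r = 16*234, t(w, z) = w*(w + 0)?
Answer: -107673/7 ≈ -15382.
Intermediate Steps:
t(w, z) = w**2 (t(w, z) = w*w = w**2)
r = 3744/7 (r = (16*234)/7 = (1/7)*3744 = 3744/7 ≈ 534.86)
W = 0 (W = (0**2)**2 = 0**2 = 0)
E = 107673/7 (E = (8029 + 6818) + 3744/7 = 14847 + 3744/7 = 107673/7 ≈ 15382.)
x = 0 (x = 0**4 = 0)
x - E = 0 - 1*107673/7 = 0 - 107673/7 = -107673/7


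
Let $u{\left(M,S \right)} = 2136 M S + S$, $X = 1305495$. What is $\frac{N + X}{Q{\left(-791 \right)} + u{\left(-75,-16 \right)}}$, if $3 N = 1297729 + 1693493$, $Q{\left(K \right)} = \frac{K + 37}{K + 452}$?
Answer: $\frac{780570891}{868920130} \approx 0.89832$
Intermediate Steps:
$u{\left(M,S \right)} = S + 2136 M S$ ($u{\left(M,S \right)} = 2136 M S + S = S + 2136 M S$)
$Q{\left(K \right)} = \frac{37 + K}{452 + K}$
$N = 997074$ ($N = \frac{1297729 + 1693493}{3} = \frac{1}{3} \cdot 2991222 = 997074$)
$\frac{N + X}{Q{\left(-791 \right)} + u{\left(-75,-16 \right)}} = \frac{997074 + 1305495}{\frac{37 - 791}{452 - 791} - 16 \left(1 + 2136 \left(-75\right)\right)} = \frac{2302569}{\frac{1}{-339} \left(-754\right) - 16 \left(1 - 160200\right)} = \frac{2302569}{\left(- \frac{1}{339}\right) \left(-754\right) - -2563184} = \frac{2302569}{\frac{754}{339} + 2563184} = \frac{2302569}{\frac{868920130}{339}} = 2302569 \cdot \frac{339}{868920130} = \frac{780570891}{868920130}$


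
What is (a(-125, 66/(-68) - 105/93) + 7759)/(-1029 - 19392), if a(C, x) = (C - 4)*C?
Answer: -23884/20421 ≈ -1.1696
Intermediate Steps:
a(C, x) = C*(-4 + C) (a(C, x) = (-4 + C)*C = C*(-4 + C))
(a(-125, 66/(-68) - 105/93) + 7759)/(-1029 - 19392) = (-125*(-4 - 125) + 7759)/(-1029 - 19392) = (-125*(-129) + 7759)/(-20421) = (16125 + 7759)*(-1/20421) = 23884*(-1/20421) = -23884/20421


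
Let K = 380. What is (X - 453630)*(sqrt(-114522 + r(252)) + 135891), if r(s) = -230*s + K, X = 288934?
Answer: -22380704136 - 164696*I*sqrt(172102) ≈ -2.2381e+10 - 6.8324e+7*I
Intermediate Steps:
r(s) = 380 - 230*s (r(s) = -230*s + 380 = 380 - 230*s)
(X - 453630)*(sqrt(-114522 + r(252)) + 135891) = (288934 - 453630)*(sqrt(-114522 + (380 - 230*252)) + 135891) = -164696*(sqrt(-114522 + (380 - 57960)) + 135891) = -164696*(sqrt(-114522 - 57580) + 135891) = -164696*(sqrt(-172102) + 135891) = -164696*(I*sqrt(172102) + 135891) = -164696*(135891 + I*sqrt(172102)) = -22380704136 - 164696*I*sqrt(172102)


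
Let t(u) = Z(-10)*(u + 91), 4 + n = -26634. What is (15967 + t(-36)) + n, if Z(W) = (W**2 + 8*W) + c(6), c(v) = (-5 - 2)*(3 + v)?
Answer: -13036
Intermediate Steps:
n = -26638 (n = -4 - 26634 = -26638)
c(v) = -21 - 7*v (c(v) = -7*(3 + v) = -21 - 7*v)
Z(W) = -63 + W**2 + 8*W (Z(W) = (W**2 + 8*W) + (-21 - 7*6) = (W**2 + 8*W) + (-21 - 42) = (W**2 + 8*W) - 63 = -63 + W**2 + 8*W)
t(u) = -3913 - 43*u (t(u) = (-63 + (-10)**2 + 8*(-10))*(u + 91) = (-63 + 100 - 80)*(91 + u) = -43*(91 + u) = -3913 - 43*u)
(15967 + t(-36)) + n = (15967 + (-3913 - 43*(-36))) - 26638 = (15967 + (-3913 + 1548)) - 26638 = (15967 - 2365) - 26638 = 13602 - 26638 = -13036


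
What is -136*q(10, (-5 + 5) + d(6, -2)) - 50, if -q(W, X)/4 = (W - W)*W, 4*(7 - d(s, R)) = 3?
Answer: -50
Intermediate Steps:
d(s, R) = 25/4 (d(s, R) = 7 - ¼*3 = 7 - ¾ = 25/4)
q(W, X) = 0 (q(W, X) = -4*(W - W)*W = -0*W = -4*0 = 0)
-136*q(10, (-5 + 5) + d(6, -2)) - 50 = -136*0 - 50 = 0 - 50 = -50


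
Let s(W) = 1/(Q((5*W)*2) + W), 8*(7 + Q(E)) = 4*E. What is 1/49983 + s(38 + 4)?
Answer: 50228/12245835 ≈ 0.0041016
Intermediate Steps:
Q(E) = -7 + E/2 (Q(E) = -7 + (4*E)/8 = -7 + E/2)
s(W) = 1/(-7 + 6*W) (s(W) = 1/((-7 + ((5*W)*2)/2) + W) = 1/((-7 + (10*W)/2) + W) = 1/((-7 + 5*W) + W) = 1/(-7 + 6*W))
1/49983 + s(38 + 4) = 1/49983 + 1/(-7 + 6*(38 + 4)) = 1/49983 + 1/(-7 + 6*42) = 1/49983 + 1/(-7 + 252) = 1/49983 + 1/245 = 50228/12245835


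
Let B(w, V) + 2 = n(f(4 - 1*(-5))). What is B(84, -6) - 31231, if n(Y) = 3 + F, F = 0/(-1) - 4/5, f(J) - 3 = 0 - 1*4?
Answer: -156154/5 ≈ -31231.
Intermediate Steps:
f(J) = -1 (f(J) = 3 + (0 - 1*4) = 3 + (0 - 4) = 3 - 4 = -1)
F = -4/5 (F = 0*(-1) - 4*1/5 = 0 - 4/5 = -4/5 ≈ -0.80000)
n(Y) = 11/5 (n(Y) = 3 - 4/5 = 11/5)
B(w, V) = 1/5 (B(w, V) = -2 + 11/5 = 1/5)
B(84, -6) - 31231 = 1/5 - 31231 = -156154/5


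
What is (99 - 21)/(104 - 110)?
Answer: -13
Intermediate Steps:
(99 - 21)/(104 - 110) = 78/(-6) = -1/6*78 = -13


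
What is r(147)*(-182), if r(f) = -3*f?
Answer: 80262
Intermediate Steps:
r(147)*(-182) = -3*147*(-182) = -441*(-182) = 80262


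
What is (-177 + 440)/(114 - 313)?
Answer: -263/199 ≈ -1.3216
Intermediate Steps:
(-177 + 440)/(114 - 313) = 263/(-199) = 263*(-1/199) = -263/199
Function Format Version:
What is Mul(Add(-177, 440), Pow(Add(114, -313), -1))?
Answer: Rational(-263, 199) ≈ -1.3216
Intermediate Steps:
Mul(Add(-177, 440), Pow(Add(114, -313), -1)) = Mul(263, Pow(-199, -1)) = Mul(263, Rational(-1, 199)) = Rational(-263, 199)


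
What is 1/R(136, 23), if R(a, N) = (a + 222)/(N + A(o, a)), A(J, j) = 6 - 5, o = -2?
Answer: 12/179 ≈ 0.067039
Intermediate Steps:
A(J, j) = 1
R(a, N) = (222 + a)/(1 + N) (R(a, N) = (a + 222)/(N + 1) = (222 + a)/(1 + N))
1/R(136, 23) = 1/((222 + 136)/(1 + 23)) = 1/(358/24) = 1/((1/24)*358) = 1/(179/12) = 12/179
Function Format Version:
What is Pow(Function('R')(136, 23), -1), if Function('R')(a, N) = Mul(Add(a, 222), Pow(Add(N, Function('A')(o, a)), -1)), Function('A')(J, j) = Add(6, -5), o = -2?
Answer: Rational(12, 179) ≈ 0.067039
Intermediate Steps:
Function('A')(J, j) = 1
Function('R')(a, N) = Mul(Pow(Add(1, N), -1), Add(222, a)) (Function('R')(a, N) = Mul(Add(a, 222), Pow(Add(N, 1), -1)) = Mul(Add(222, a), Pow(Add(1, N), -1)) = Mul(Pow(Add(1, N), -1), Add(222, a)))
Pow(Function('R')(136, 23), -1) = Pow(Mul(Pow(Add(1, 23), -1), Add(222, 136)), -1) = Pow(Mul(Pow(24, -1), 358), -1) = Pow(Mul(Rational(1, 24), 358), -1) = Pow(Rational(179, 12), -1) = Rational(12, 179)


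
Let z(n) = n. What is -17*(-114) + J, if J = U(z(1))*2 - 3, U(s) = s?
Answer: 1937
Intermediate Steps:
J = -1 (J = 1*2 - 3 = 2 - 3 = -1)
-17*(-114) + J = -17*(-114) - 1 = 1938 - 1 = 1937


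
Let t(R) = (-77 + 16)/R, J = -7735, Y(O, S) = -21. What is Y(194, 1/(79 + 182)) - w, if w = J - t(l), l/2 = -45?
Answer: 694321/90 ≈ 7714.7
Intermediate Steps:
l = -90 (l = 2*(-45) = -90)
t(R) = -61/R
w = -696211/90 (w = -7735 - (-61)/(-90) = -7735 - (-61)*(-1)/90 = -7735 - 1*61/90 = -7735 - 61/90 = -696211/90 ≈ -7735.7)
Y(194, 1/(79 + 182)) - w = -21 - 1*(-696211/90) = -21 + 696211/90 = 694321/90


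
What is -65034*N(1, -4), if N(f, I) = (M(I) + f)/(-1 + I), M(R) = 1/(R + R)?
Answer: 227619/20 ≈ 11381.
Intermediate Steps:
M(R) = 1/(2*R)
N(f, I) = (f + 1/(2*I))/(-1 + I) (N(f, I) = (1/(2*I) + f)/(-1 + I) = (f + 1/(2*I))/(-1 + I))
-65034*N(1, -4) = -65034*(½ - 4*1)/((-4)*(-1 - 4)) = -(-32517)*(½ - 4)/(2*(-5)) = -(-32517)*(-1)*(-7)/(2*5*2) = -65034*(-7/40) = 227619/20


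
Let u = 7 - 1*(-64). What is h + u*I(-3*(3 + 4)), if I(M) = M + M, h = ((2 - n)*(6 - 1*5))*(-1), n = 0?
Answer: -2984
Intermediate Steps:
h = -2 (h = ((2 - 1*0)*(6 - 1*5))*(-1) = ((2 + 0)*(6 - 5))*(-1) = (2*1)*(-1) = 2*(-1) = -2)
I(M) = 2*M
u = 71 (u = 7 + 64 = 71)
h + u*I(-3*(3 + 4)) = -2 + 71*(2*(-3*(3 + 4))) = -2 + 71*(2*(-3*7)) = -2 + 71*(2*(-21)) = -2 + 71*(-42) = -2 - 2982 = -2984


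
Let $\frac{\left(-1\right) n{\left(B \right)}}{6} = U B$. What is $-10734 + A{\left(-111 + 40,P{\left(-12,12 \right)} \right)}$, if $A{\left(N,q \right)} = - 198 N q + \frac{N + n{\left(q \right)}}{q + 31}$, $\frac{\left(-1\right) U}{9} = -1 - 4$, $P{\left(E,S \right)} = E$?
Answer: $- \frac{3406001}{19} \approx -1.7926 \cdot 10^{5}$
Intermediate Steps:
$U = 45$ ($U = - 9 \left(-1 - 4\right) = \left(-9\right) \left(-5\right) = 45$)
$n{\left(B \right)} = - 270 B$ ($n{\left(B \right)} = - 6 \cdot 45 B = - 270 B$)
$A{\left(N,q \right)} = \frac{N - 270 q}{31 + q} - 198 N q$ ($A{\left(N,q \right)} = - 198 N q + \frac{N - 270 q}{q + 31} = - 198 N q + \frac{N - 270 q}{31 + q} = \frac{N - 270 q}{31 + q} - 198 N q$)
$-10734 + A{\left(-111 + 40,P{\left(-12,12 \right)} \right)} = -10734 + \frac{\left(-111 + 40\right) - -3240 - 6138 \left(-111 + 40\right) \left(-12\right) - 198 \left(-111 + 40\right) \left(-12\right)^{2}}{31 - 12} = -10734 + \frac{-71 + 3240 - \left(-435798\right) \left(-12\right) - \left(-14058\right) 144}{19} = -10734 + \frac{-71 + 3240 - 5229576 + 2024352}{19} = -10734 + \frac{1}{19} \left(-3202055\right) = -10734 - \frac{3202055}{19} = - \frac{3406001}{19}$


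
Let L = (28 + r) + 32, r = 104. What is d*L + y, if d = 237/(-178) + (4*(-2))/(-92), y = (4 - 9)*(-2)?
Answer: -397320/2047 ≈ -194.10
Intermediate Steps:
y = 10 (y = -5*(-2) = 10)
d = -5095/4094 (d = 237*(-1/178) - 8*(-1/92) = -237/178 + 2/23 = -5095/4094 ≈ -1.2445)
L = 164 (L = (28 + 104) + 32 = 132 + 32 = 164)
d*L + y = -5095/4094*164 + 10 = -417790/2047 + 10 = -397320/2047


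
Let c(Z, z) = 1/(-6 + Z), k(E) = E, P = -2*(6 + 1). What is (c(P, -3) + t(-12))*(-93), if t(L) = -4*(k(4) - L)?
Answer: 119133/20 ≈ 5956.6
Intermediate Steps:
P = -14 (P = -2*7 = -14)
t(L) = -16 + 4*L (t(L) = -4*(4 - L) = -16 + 4*L)
(c(P, -3) + t(-12))*(-93) = (1/(-6 - 14) + (-16 + 4*(-12)))*(-93) = (1/(-20) + (-16 - 48))*(-93) = (-1/20 - 64)*(-93) = -1281/20*(-93) = 119133/20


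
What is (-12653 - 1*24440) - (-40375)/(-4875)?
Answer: -1446950/39 ≈ -37101.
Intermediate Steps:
(-12653 - 1*24440) - (-40375)/(-4875) = (-12653 - 24440) - (-40375)*(-1)/4875 = -37093 - 1*323/39 = -37093 - 323/39 = -1446950/39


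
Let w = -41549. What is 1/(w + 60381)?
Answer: 1/18832 ≈ 5.3101e-5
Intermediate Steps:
1/(w + 60381) = 1/(-41549 + 60381) = 1/18832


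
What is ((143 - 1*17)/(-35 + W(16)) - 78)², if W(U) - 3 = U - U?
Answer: 1718721/256 ≈ 6713.8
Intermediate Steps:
W(U) = 3 (W(U) = 3 + (U - U) = 3 + 0 = 3)
((143 - 1*17)/(-35 + W(16)) - 78)² = ((143 - 1*17)/(-35 + 3) - 78)² = ((143 - 17)/(-32) - 78)² = (126*(-1/32) - 78)² = (-63/16 - 78)² = (-1311/16)² = 1718721/256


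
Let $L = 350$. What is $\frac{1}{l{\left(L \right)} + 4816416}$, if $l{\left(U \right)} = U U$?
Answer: $\frac{1}{4938916} \approx 2.0247 \cdot 10^{-7}$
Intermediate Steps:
$l{\left(U \right)} = U^{2}$
$\frac{1}{l{\left(L \right)} + 4816416} = \frac{1}{350^{2} + 4816416} = \frac{1}{122500 + 4816416} = \frac{1}{4938916}$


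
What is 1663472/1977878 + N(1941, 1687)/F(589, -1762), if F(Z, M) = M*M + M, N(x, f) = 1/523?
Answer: 1349747241817435/1604857414609554 ≈ 0.84104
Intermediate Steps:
N(x, f) = 1/523
F(Z, M) = M + M² (F(Z, M) = M² + M = M + M²)
1663472/1977878 + N(1941, 1687)/F(589, -1762) = 1663472/1977878 + 1/(523*((-1762*(1 - 1762)))) = 1663472*(1/1977878) + 1/(523*((-1762*(-1761)))) = 831736/988939 + (1/523)/3102882 = 831736/988939 + (1/523)*(1/3102882) = 831736/988939 + 1/1622807286 = 1349747241817435/1604857414609554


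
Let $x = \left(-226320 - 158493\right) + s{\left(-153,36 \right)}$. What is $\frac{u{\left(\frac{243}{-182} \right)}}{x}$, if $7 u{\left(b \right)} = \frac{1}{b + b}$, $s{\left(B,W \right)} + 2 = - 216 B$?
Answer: $\frac{1}{6575337} \approx 1.5208 \cdot 10^{-7}$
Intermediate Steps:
$s{\left(B,W \right)} = -2 - 216 B$
$x = -351767$ ($x = \left(-226320 - 158493\right) - -33046 = -384813 + \left(-2 + 33048\right) = -384813 + 33046 = -351767$)
$u{\left(b \right)} = \frac{1}{14 b}$ ($u{\left(b \right)} = \frac{1}{7 \left(b + b\right)} = \frac{1}{7 \cdot 2 b} = \frac{\frac{1}{2} \frac{1}{b}}{7} = \frac{1}{14 b}$)
$\frac{u{\left(\frac{243}{-182} \right)}}{x} = \frac{\frac{1}{14} \frac{1}{243 \frac{1}{-182}}}{-351767} = \frac{1}{14 \cdot 243 \left(- \frac{1}{182}\right)} \left(- \frac{1}{351767}\right) = \frac{1}{14 \left(- \frac{243}{182}\right)} \left(- \frac{1}{351767}\right) = \frac{1}{14} \left(- \frac{182}{243}\right) \left(- \frac{1}{351767}\right) = \left(- \frac{13}{243}\right) \left(- \frac{1}{351767}\right) = \frac{1}{6575337}$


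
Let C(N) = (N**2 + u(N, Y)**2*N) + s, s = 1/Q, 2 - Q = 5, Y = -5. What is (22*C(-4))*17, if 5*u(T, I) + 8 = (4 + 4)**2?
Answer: -13634918/75 ≈ -1.8180e+5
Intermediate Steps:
Q = -3 (Q = 2 - 1*5 = 2 - 5 = -3)
u(T, I) = 56/5 (u(T, I) = -8/5 + (4 + 4)**2/5 = -8/5 + (1/5)*8**2 = -8/5 + (1/5)*64 = -8/5 + 64/5 = 56/5)
s = -1/3 (s = 1/(-3) = -1/3 ≈ -0.33333)
C(N) = -1/3 + N**2 + 3136*N/25 (C(N) = (N**2 + (56/5)**2*N) - 1/3 = (N**2 + 3136*N/25) - 1/3 = -1/3 + N**2 + 3136*N/25)
(22*C(-4))*17 = (22*(-1/3 + (-4)**2 + (3136/25)*(-4)))*17 = (22*(-1/3 + 16 - 12544/25))*17 = (22*(-36457/75))*17 = -802054/75*17 = -13634918/75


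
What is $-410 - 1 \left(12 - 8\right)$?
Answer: $-414$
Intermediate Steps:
$-410 - 1 \left(12 - 8\right) = -410 - 1 \cdot 4 = -410 - 4 = -414$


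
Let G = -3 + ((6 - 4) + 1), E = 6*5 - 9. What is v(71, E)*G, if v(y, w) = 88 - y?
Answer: 0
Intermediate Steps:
E = 21 (E = 30 - 9 = 21)
G = 0 (G = -3 + (2 + 1) = -3 + 3 = 0)
v(71, E)*G = (88 - 1*71)*0 = (88 - 71)*0 = 17*0 = 0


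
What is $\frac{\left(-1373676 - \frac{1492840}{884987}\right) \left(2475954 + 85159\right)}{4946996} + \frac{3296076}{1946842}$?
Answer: $- \frac{757687568311348869427205}{1065415891364336723} \approx -7.1117 \cdot 10^{5}$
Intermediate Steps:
$\frac{\left(-1373676 - \frac{1492840}{884987}\right) \left(2475954 + 85159\right)}{4946996} + \frac{3296076}{1946842} = \left(-1373676 - \frac{1492840}{884987}\right) 2561113 \cdot \frac{1}{4946996} + 3296076 \cdot \frac{1}{1946842} = \left(-1373676 - \frac{1492840}{884987}\right) 2561113 \cdot \frac{1}{4946996} + \frac{1648038}{973421} = \left(- \frac{1215686895052}{884987}\right) 2561113 \cdot \frac{1}{4946996} + \frac{1648038}{973421} = \left(- \frac{3113511510847312876}{884987}\right) \frac{1}{4946996} + \frac{1648038}{973421} = - \frac{778377877711828219}{1094506787263} + \frac{1648038}{973421} = - \frac{757687568311348869427205}{1065415891364336723}$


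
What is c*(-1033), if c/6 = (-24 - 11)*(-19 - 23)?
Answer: -9111060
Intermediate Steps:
c = 8820 (c = 6*((-24 - 11)*(-19 - 23)) = 6*(-35*(-42)) = 6*1470 = 8820)
c*(-1033) = 8820*(-1033) = -9111060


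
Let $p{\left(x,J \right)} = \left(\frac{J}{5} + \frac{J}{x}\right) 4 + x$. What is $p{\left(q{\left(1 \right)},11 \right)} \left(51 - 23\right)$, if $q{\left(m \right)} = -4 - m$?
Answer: $-140$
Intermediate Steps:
$p{\left(x,J \right)} = x + \frac{4 J}{5} + \frac{4 J}{x}$ ($p{\left(x,J \right)} = \left(J \frac{1}{5} + \frac{J}{x}\right) 4 + x = \left(\frac{J}{5} + \frac{J}{x}\right) 4 + x = \left(\frac{4 J}{5} + \frac{4 J}{x}\right) + x = x + \frac{4 J}{5} + \frac{4 J}{x}$)
$p{\left(q{\left(1 \right)},11 \right)} \left(51 - 23\right) = \left(\left(-4 - 1\right) + \frac{4}{5} \cdot 11 + 4 \cdot 11 \frac{1}{-4 - 1}\right) \left(51 - 23\right) = \left(\left(-4 - 1\right) + \frac{44}{5} + 4 \cdot 11 \frac{1}{-4 - 1}\right) 28 = \left(-5 + \frac{44}{5} + 4 \cdot 11 \frac{1}{-5}\right) 28 = \left(-5 + \frac{44}{5} + 4 \cdot 11 \left(- \frac{1}{5}\right)\right) 28 = \left(-5 + \frac{44}{5} - \frac{44}{5}\right) 28 = \left(-5\right) 28 = -140$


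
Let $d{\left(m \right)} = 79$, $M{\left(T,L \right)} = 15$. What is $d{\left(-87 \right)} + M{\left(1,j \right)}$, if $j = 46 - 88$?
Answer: $94$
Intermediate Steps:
$j = -42$
$d{\left(-87 \right)} + M{\left(1,j \right)} = 79 + 15 = 94$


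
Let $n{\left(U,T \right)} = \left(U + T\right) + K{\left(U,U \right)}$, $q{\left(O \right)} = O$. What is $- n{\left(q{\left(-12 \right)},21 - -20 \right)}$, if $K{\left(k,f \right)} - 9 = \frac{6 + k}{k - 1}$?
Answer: $- \frac{500}{13} \approx -38.462$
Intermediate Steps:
$K{\left(k,f \right)} = 9 + \frac{6 + k}{-1 + k}$ ($K{\left(k,f \right)} = 9 + \frac{6 + k}{k - 1} = 9 + \frac{6 + k}{-1 + k}$)
$n{\left(U,T \right)} = T + U + \frac{-3 + 10 U}{-1 + U}$ ($n{\left(U,T \right)} = \left(U + T\right) + \frac{-3 + 10 U}{-1 + U} = \left(T + U\right) + \frac{-3 + 10 U}{-1 + U} = T + U + \frac{-3 + 10 U}{-1 + U}$)
$- n{\left(q{\left(-12 \right)},21 - -20 \right)} = - \frac{-3 + 10 \left(-12\right) + \left(-1 - 12\right) \left(\left(21 - -20\right) - 12\right)}{-1 - 12} = - \frac{-3 - 120 - 13 \left(\left(21 + 20\right) - 12\right)}{-13} = - \frac{\left(-1\right) \left(-3 - 120 - 13 \left(41 - 12\right)\right)}{13} = - \frac{\left(-1\right) \left(-3 - 120 - 377\right)}{13} = - \frac{\left(-1\right) \left(-500\right)}{13} = \left(-1\right) \frac{500}{13} = - \frac{500}{13}$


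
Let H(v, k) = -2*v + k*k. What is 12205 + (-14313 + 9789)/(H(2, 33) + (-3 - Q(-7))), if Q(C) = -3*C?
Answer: 12944981/1061 ≈ 12201.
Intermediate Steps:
H(v, k) = k² - 2*v (H(v, k) = -2*v + k² = k² - 2*v)
12205 + (-14313 + 9789)/(H(2, 33) + (-3 - Q(-7))) = 12205 + (-14313 + 9789)/((33² - 2*2) + (-3 - (-3)*(-7))) = 12205 - 4524/((1089 - 4) + (-3 - 1*21)) = 12205 - 4524/(1085 + (-3 - 21)) = 12205 - 4524/(1085 - 24) = 12205 - 4524/1061 = 12944981/1061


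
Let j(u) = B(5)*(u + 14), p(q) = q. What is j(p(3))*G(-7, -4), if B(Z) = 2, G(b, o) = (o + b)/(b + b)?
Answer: 187/7 ≈ 26.714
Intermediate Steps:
G(b, o) = (b + o)/(2*b) (G(b, o) = (b + o)/((2*b)) = (b + o)*(1/(2*b)) = (b + o)/(2*b))
j(u) = 28 + 2*u (j(u) = 2*(u + 14) = 2*(14 + u) = 28 + 2*u)
j(p(3))*G(-7, -4) = (28 + 2*3)*((½)*(-7 - 4)/(-7)) = (28 + 6)*((½)*(-⅐)*(-11)) = 34*(11/14) = 187/7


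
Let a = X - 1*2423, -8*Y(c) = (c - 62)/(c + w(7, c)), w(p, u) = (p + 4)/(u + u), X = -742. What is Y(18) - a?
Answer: 2085933/659 ≈ 3165.3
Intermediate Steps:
w(p, u) = (4 + p)/(2*u) (w(p, u) = (4 + p)/((2*u)) = (4 + p)*(1/(2*u)) = (4 + p)/(2*u))
Y(c) = -(-62 + c)/(8*(c + 11/(2*c))) (Y(c) = -(c - 62)/(8*(c + (4 + 7)/(2*c))) = -(-62 + c)/(8*(c + (½)*11/c)) = -(-62 + c)/(8*(c + 11/(2*c))))
a = -3165 (a = -742 - 1*2423 = -742 - 2423 = -3165)
Y(18) - a = (¼)*18*(62 - 1*18)/(11 + 2*18²) - 1*(-3165) = (¼)*18*(62 - 18)/(11 + 2*324) + 3165 = (¼)*18*44/(11 + 648) + 3165 = (¼)*18*44/659 + 3165 = (¼)*18*(1/659)*44 + 3165 = 198/659 + 3165 = 2085933/659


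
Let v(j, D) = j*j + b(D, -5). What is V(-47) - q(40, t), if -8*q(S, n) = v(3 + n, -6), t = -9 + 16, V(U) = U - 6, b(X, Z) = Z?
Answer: -329/8 ≈ -41.125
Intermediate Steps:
V(U) = -6 + U
v(j, D) = -5 + j**2 (v(j, D) = j*j - 5 = j**2 - 5 = -5 + j**2)
t = 7
q(S, n) = 5/8 - (3 + n)**2/8 (q(S, n) = -(-5 + (3 + n)**2)/8 = 5/8 - (3 + n)**2/8)
V(-47) - q(40, t) = (-6 - 47) - (5/8 - (3 + 7)**2/8) = -53 - (5/8 - 1/8*10**2) = -53 - (5/8 - 1/8*100) = -53 - (5/8 - 25/2) = -53 - 1*(-95/8) = -53 + 95/8 = -329/8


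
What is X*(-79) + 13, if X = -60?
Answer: 4753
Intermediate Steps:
X*(-79) + 13 = -60*(-79) + 13 = 4740 + 13 = 4753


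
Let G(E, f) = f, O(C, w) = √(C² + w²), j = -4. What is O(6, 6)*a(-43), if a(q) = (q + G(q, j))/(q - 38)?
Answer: 94*√2/27 ≈ 4.9236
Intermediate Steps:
a(q) = (-4 + q)/(-38 + q) (a(q) = (q - 4)/(q - 38) = (-4 + q)/(-38 + q))
O(6, 6)*a(-43) = √(6² + 6²)*((-4 - 43)/(-38 - 43)) = √(36 + 36)*(-47/(-81)) = √72*(-1/81*(-47)) = (6*√2)*(47/81) = 94*√2/27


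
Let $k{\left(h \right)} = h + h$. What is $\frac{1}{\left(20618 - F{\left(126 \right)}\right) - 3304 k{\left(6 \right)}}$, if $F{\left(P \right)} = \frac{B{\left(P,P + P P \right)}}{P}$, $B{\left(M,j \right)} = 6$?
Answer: $- \frac{21}{399631} \approx -5.2548 \cdot 10^{-5}$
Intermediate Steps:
$F{\left(P \right)} = \frac{6}{P}$
$k{\left(h \right)} = 2 h$
$\frac{1}{\left(20618 - F{\left(126 \right)}\right) - 3304 k{\left(6 \right)}} = \frac{1}{\left(20618 - \frac{6}{126}\right) - 3304 \cdot 2 \cdot 6} = \frac{1}{\left(20618 - 6 \cdot \frac{1}{126}\right) - 39648} = \frac{1}{\left(20618 - \frac{1}{21}\right) - 39648} = \frac{1}{\frac{432977}{21} - 39648} = \frac{1}{- \frac{399631}{21}} = - \frac{21}{399631}$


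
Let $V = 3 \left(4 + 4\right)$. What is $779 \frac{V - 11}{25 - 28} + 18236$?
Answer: $\frac{44581}{3} \approx 14860.0$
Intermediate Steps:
$V = 24$ ($V = 3 \cdot 8 = 24$)
$779 \frac{V - 11}{25 - 28} + 18236 = 779 \frac{24 - 11}{25 - 28} + 18236 = 779 \frac{13}{-3} + 18236 = 779 \cdot 13 \left(- \frac{1}{3}\right) + 18236 = 779 \left(- \frac{13}{3}\right) + 18236 = - \frac{10127}{3} + 18236 = \frac{44581}{3}$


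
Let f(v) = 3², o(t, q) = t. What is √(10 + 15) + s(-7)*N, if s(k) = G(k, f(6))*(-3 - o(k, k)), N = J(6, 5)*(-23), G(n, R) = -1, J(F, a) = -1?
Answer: -87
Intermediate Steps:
f(v) = 9
N = 23 (N = -1*(-23) = 23)
s(k) = 3 + k (s(k) = -(-3 - k) = 3 + k)
√(10 + 15) + s(-7)*N = √(10 + 15) + (3 - 7)*23 = √25 - 4*23 = 5 - 92 = -87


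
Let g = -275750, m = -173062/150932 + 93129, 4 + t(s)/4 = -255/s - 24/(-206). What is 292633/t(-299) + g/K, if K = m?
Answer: -5758683619997336553/238529864627020 ≈ -24142.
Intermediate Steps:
t(s) = -1600/103 - 1020/s (t(s) = -16 + 4*(-255/s - 24/(-206)) = -16 + 4*(-255/s - 24*(-1/206)) = -16 + 4*(-255/s + 12/103) = -16 + 4*(12/103 - 255/s) = -16 + (48/103 - 1020/s) = -1600/103 - 1020/s)
m = 7027986583/75466 (m = -173062*1/150932 + 93129 = -86531/75466 + 93129 = 7027986583/75466 ≈ 93128.)
K = 7027986583/75466 ≈ 93128.
292633/t(-299) + g/K = 292633/(-1600/103 - 1020/(-299)) - 275750/7027986583/75466 = 292633/(-1600/103 - 1020*(-1/299)) - 275750*75466/7027986583 = 292633/(-1600/103 + 1020/299) - 20809749500/7027986583 = 292633/(-373340/30797) - 20809749500/7027986583 = 292633*(-30797/373340) - 20809749500/7027986583 = -819292591/33940 - 20809749500/7027986583 = -5758683619997336553/238529864627020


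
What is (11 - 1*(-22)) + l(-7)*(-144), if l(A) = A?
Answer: 1041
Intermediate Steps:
(11 - 1*(-22)) + l(-7)*(-144) = (11 - 1*(-22)) - 7*(-144) = (11 + 22) + 1008 = 33 + 1008 = 1041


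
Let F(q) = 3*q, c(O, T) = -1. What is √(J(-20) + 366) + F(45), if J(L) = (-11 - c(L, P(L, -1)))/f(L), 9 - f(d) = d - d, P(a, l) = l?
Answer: 135 + 2*√821/3 ≈ 154.10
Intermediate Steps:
f(d) = 9 (f(d) = 9 - (d - d) = 9 - 1*0 = 9 + 0 = 9)
J(L) = -10/9 (J(L) = (-11 - 1*(-1))/9 = (-11 + 1)*(⅑) = -10*⅑ = -10/9)
√(J(-20) + 366) + F(45) = √(-10/9 + 366) + 3*45 = √(3284/9) + 135 = 2*√821/3 + 135 = 135 + 2*√821/3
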